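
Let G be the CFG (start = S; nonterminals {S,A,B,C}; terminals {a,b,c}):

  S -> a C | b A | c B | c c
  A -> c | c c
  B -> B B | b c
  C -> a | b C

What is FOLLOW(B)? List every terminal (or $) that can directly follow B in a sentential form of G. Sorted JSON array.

FIRST sets, iterate to fixpoint:
round 1:
  A via A→c: +{c}
  B via B→b c: +{b}
  C via C→a: +{a}
  C via C→b C: +{b}
  S via S→a C: +{a}
  S via S→b A: +{b}
  S via S→c B: +{c}
  FIRST(S)={a,b,c}  FIRST(A)={c}  FIRST(B)={b}  FIRST(C)={a,b}
round 2: — fixpoint
  FIRST(S)={a,b,c}  FIRST(A)={c}  FIRST(B)={b}  FIRST(C)={a,b}

FOLLOW sets:
seed FOLLOW(S) with $
pass 1:
  B→B B: FOLLOW(B) ⊇ FIRST(B) = {b}; new: +{b}
  S→a C: FOLLOW(C) ⊇ FOLLOW(S) ⊇ {$}; new: +{$}
  S→b A: FOLLOW(A) ⊇ FOLLOW(S) ⊇ {$}; new: +{$}
  S→c B: FOLLOW(B) ⊇ FOLLOW(S) ⊇ {$}; new: +{$}
  FOLLOW[S]={$}  FOLLOW[A]={$}  FOLLOW[B]={$,b}  FOLLOW[C]={$}
pass 2: — fixpoint
  FOLLOW[S]={$}  FOLLOW[A]={$}  FOLLOW[B]={$,b}  FOLLOW[C]={$}

FOLLOW(B) = ["$", "b"]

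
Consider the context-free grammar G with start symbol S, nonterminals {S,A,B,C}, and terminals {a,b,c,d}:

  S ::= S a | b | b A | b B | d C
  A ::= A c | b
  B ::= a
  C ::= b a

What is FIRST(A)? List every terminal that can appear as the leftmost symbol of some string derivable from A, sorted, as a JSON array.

FIRST iteration:
iter 1:
  A via A→b: +{b}
  B via B→a: +{a}
  C via C→b a: +{b}
  S via S→b: +{b}
  S via S→d C: +{d}
  S: {b,d}  A: {b}  B: {a}  C: {b}
iter 2: — fixpoint
  S: {b,d}  A: {b}  B: {a}  C: {b}

FIRST(A) = ["b"]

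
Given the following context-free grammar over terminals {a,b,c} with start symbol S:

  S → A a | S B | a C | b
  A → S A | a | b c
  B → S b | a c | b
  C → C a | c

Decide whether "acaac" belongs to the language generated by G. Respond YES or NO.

CNF form of G:
  S -> A T2 | S B | T2 C | b
  A -> S A | T0 T1 | a
  B -> S T0 | T2 T1 | b
  C -> C T2 | c
  T0 -> b
  T1 -> c
  T2 -> a

CYK fill:
  [0..0]={A,T2}  "a"  orig:{A}
  [1..1]={C,T1}  "c"  orig:{C}
  [2..2]={A,T2}  "a"  orig:{A}
  [3..3]={A,T2}  "a"  orig:{A}
  [4..4]={C,T1}  "c"  orig:{C}
  [0..1]={B,S}  "ac"
  [1..2]={C}  "ca"
  [2..3]={S}  "aa"
  [3..4]={B,S}  "ac"
  [0..2]={A,S}  "aca"
  [1..3]={C}  "caa"
  [2..4]=∅  "aac"
  [0..3]={A,S}  "acaa"
  [1..4]=∅  "caac"
  [0..4]={S}  "acaac"

S ∈ T[0,4] ⇒ YES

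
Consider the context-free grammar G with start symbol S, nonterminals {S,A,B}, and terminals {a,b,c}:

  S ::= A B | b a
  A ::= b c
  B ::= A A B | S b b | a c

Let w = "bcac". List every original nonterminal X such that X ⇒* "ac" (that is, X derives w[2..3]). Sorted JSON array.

Convert to CNF:
  S -> A B | T0 T2
  A -> T0 T1
  B -> A X3 | S X4 | T2 T1
  T0 -> b
  T1 -> c
  T2 -> a
  X3 -> A B
  X4 -> T0 T0

CYK table (by increasing span) (cells [i..j] with 2 ≤ i ≤ j ≤ 3 only):
  T[2,2] 'a' = {T2}  orig:{}
  T[3,3] 'c' = {T1}  orig:{}
  T[2,3] 'ac' = {B}

Original NTs in T[2,3] deriving "ac": ["B"]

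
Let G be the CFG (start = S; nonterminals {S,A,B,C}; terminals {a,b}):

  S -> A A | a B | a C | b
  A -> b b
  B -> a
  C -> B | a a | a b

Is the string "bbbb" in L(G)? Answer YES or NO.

Convert to CNF:
  S -> A A | T1 B | T1 C | b
  A -> T0 T0
  B -> a
  C -> T1 T0 | T1 T1 | a
  T0 -> b
  T1 -> a

Fill CYK table bottom-up:
  cell(0,0) b: {S,T0}  orig:{S}
  cell(1,1) b: {S,T0}  orig:{S}
  cell(2,2) b: {S,T0}  orig:{S}
  cell(3,3) b: {S,T0}  orig:{S}
  cell(0,1) bb: {A}
  cell(1,2) bb: {A}
  cell(2,3) bb: {A}
  cell(0,2) bbb: ∅
  cell(1,3) bbb: ∅
  cell(0,3) bbbb: {S}

S ∈ T[0,3] ⇒ YES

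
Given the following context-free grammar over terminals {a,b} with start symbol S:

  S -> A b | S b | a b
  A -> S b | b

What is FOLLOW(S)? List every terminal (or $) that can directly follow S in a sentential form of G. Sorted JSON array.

FIRST sets, iterate to fixpoint:
[1]
  A via A→b: +{b}
  S via S→A b: +{b}
  S via S→a b: +{a}
  FIRST(S)={a,b}  FIRST(A)={b}
[2]
  A via A→S b: +{a}
  FIRST(S)={a,b}  FIRST(A)={a,b}
[3] (no change)
  FIRST(S)={a,b}  FIRST(A)={a,b}

FOLLOW iteration:
seed FOLLOW(S) with $
round 1:
  A→S b: FOLLOW(S) ⊇ FIRST(b) = {b}; new: +{b}
  S→A b: FOLLOW(A) ⊇ FIRST(b) = {b}; new: +{b}
  FOLLOW(S)={$,b}  FOLLOW(A)={b}
round 2: done
  FOLLOW(S)={$,b}  FOLLOW(A)={b}

FOLLOW(S) = ["$", "b"]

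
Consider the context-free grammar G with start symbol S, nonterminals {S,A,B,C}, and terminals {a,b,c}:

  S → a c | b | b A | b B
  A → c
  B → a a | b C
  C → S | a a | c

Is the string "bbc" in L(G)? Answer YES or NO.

CNF form of G:
  S -> T0 T2 | T1 A | T1 B | b
  A -> c
  B -> T0 T0 | T1 C
  C -> T0 T0 | T0 T2 | T1 A | T1 B | b | c
  T0 -> a
  T1 -> b
  T2 -> c

CYK table (by increasing span):
  T[0,0] 'b' = {C,S,T1}  orig:{C,S}
  T[1,1] 'b' = {C,S,T1}  orig:{C,S}
  T[2,2] 'c' = {A,C,T2}  orig:{A,C}
  T[0,1] 'bb' = {B}
  T[1,2] 'bc' = {B,C,S}
  T[0,2] 'bbc' = {B,C,S}

S ∈ T[0,2] ⇒ YES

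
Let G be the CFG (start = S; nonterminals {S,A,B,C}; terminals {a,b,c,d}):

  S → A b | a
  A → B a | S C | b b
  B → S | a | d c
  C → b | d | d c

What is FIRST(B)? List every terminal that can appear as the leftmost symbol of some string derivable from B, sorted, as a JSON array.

FIRST iteration:
iter 1:
  A via A→b b: +{b}
  B via B→a: +{a}
  B via B→d c: +{d}
  C via C→b: +{b}
  C via C→d: +{d}
  S via S→A b: +{b}
  S via S→a: +{a}
  FIRST(S)={a,b}  FIRST(A)={b}  FIRST(B)={a,d}  FIRST(C)={b,d}
iter 2:
  A via A→B a: +{a,d}
  B via B→S: +{b}
  S via S→A b: +{d}
  FIRST(S)={a,b,d}  FIRST(A)={a,b,d}  FIRST(B)={a,b,d}  FIRST(C)={b,d}
iter 3: (stable)
  FIRST(S)={a,b,d}  FIRST(A)={a,b,d}  FIRST(B)={a,b,d}  FIRST(C)={b,d}

FIRST(B) = ["a", "b", "d"]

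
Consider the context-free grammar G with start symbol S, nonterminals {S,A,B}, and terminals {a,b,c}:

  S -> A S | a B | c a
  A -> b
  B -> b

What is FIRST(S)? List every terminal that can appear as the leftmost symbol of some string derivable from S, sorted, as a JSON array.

Compute FIRST by fixpoint:
round 1:
  A via A→b: +{b}
  B via B→b: +{b}
  S via S→A S: +{b}
  S via S→a B: +{a}
  S via S→c a: +{c}
  FIRST(S)={a,b,c}  FIRST(A)={b}  FIRST(B)={b}
round 2: — fixpoint
  FIRST(S)={a,b,c}  FIRST(A)={b}  FIRST(B)={b}

FIRST(S) = ["a", "b", "c"]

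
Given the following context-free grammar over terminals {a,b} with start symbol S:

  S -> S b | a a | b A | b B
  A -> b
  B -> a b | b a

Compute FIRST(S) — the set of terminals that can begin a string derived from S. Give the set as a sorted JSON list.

Compute FIRST by fixpoint:
[1]
  A via A→b: +{b}
  B via B→a b: +{a}
  B via B→b a: +{b}
  S via S→a a: +{a}
  S via S→b A: +{b}
  FIRST(S)={a,b}  FIRST(A)={b}  FIRST(B)={a,b}
[2] (no change)
  FIRST(S)={a,b}  FIRST(A)={b}  FIRST(B)={a,b}

FIRST(S) = ["a", "b"]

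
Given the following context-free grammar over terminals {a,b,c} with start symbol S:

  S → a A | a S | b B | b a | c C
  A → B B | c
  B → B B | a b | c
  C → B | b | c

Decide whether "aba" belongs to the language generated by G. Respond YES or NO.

CNF form of G:
  S -> T0 A | T0 S | T1 B | T1 T0 | T2 C
  A -> B B | c
  B -> B B | T0 T1 | c
  C -> B B | T0 T1 | b | c
  T0 -> a
  T1 -> b
  T2 -> c

CYK table (by increasing span):
  cell(0,0) a: {T0}  orig:{}
  cell(1,1) b: {C,T1}  orig:{C}
  cell(2,2) a: {T0}  orig:{}
  cell(0,1) ab: {B,C}
  cell(1,2) ba: {S}
  cell(0,2) aba: {S}

S ∈ T[0,2] ⇒ YES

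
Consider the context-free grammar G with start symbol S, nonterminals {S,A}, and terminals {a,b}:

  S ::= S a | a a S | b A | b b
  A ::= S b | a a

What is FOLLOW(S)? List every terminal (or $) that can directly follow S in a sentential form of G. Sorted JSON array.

FIRST iteration:
[1]
  A via A→a a: +{a}
  S via S→a a S: +{a}
  S via S→b A: +{b}
  S: {a,b}  A: {a}
[2]
  A via A→S b: +{b}
  S: {a,b}  A: {a,b}
[3] (stable)
  S: {a,b}  A: {a,b}

FOLLOW sets:
initialize: $ ∈ FOLLOW(S)
[1]
  A→S b: FOLLOW(S) ⊇ FIRST(b) = {b}; new: +{b}
  S→S a: FOLLOW(S) ⊇ FIRST(a) = {a}; new: +{a}
  S→b A: FOLLOW(A) ⊇ FOLLOW(S) ⊇ {$,a,b}; new: +{$,a,b}
  FOLLOW(S)={$,a,b}  FOLLOW(A)={$,a,b}
[2] (no change)
  FOLLOW(S)={$,a,b}  FOLLOW(A)={$,a,b}

FOLLOW(S) = ["$", "a", "b"]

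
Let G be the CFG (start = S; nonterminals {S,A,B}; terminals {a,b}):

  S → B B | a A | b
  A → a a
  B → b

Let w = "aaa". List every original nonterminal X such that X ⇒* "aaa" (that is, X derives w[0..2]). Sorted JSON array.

CNF form of G:
  S -> B B | T0 A | b
  A -> T0 T0
  B -> b
  T0 -> a

CYK fill, restricted to cells inside w[0..2]:
  T[0,0] 'a' = {T0}  orig:{}
  T[1,1] 'a' = {T0}  orig:{}
  T[2,2] 'a' = {T0}  orig:{}
  T[0,1] 'aa' = {A}
  T[1,2] 'aa' = {A}
  T[0,2] 'aaa' = {S}

Original NTs in T[0,2] deriving "aaa": ["S"]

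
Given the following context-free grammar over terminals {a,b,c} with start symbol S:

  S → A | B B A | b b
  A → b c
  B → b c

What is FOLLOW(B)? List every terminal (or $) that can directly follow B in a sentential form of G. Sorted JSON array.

Compute FIRST by fixpoint:
[1]
  A via A→b c: +{b}
  B via B→b c: +{b}
  S via S→A: +{b}
  S: {b}  A: {b}  B: {b}
[2] (stable)
  S: {b}  A: {b}  B: {b}

FOLLOW iteration:
initialize: $ ∈ FOLLOW(S)
round 1:
  S→A: FOLLOW(A) ⊇ FOLLOW(S) ⊇ {$}; new: +{$}
  S→B B A: FOLLOW(B) ⊇ FIRST(B) = {b}; new: +{b}
  S: {$}  A: {$}  B: {b}
round 2: (stable)
  S: {$}  A: {$}  B: {b}

FOLLOW(B) = ["b"]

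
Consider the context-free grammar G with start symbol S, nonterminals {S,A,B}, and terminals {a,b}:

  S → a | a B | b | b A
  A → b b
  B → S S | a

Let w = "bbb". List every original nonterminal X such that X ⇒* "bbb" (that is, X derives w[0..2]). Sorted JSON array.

Convert to CNF:
  S -> T0 A | T1 B | a | b
  A -> T0 T0
  B -> S S | a
  T0 -> b
  T1 -> a

CYK table (by increasing span), restricted to cells inside w[0..2]:
  T[0,0] 'b' = {S,T0}  orig:{S}
  T[1,1] 'b' = {S,T0}  orig:{S}
  T[2,2] 'b' = {S,T0}  orig:{S}
  T[0,1] 'bb' = {A,B}
  T[1,2] 'bb' = {A,B}
  T[0,2] 'bbb' = {S}

Original NTs in T[0,2] deriving "bbb": ["S"]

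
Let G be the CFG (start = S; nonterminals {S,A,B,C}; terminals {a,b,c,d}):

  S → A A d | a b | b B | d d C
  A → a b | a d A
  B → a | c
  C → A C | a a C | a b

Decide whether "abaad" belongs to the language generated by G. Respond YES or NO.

Convert to CNF:
  S -> A X5 | T0 T1 | T1 B | T2 X6
  A -> T0 T1 | T0 X3
  B -> a | c
  C -> A C | T0 T1 | T0 X4
  T0 -> a
  T1 -> b
  T2 -> d
  X3 -> T2 A
  X4 -> T0 C
  X5 -> A T2
  X6 -> T2 C

CYK fill:
  cell(0,0) a: {B,T0}  orig:{B}
  cell(1,1) b: {T1}  orig:{}
  cell(2,2) a: {B,T0}  orig:{B}
  cell(3,3) a: {B,T0}  orig:{B}
  cell(4,4) d: {T2}  orig:{}
  cell(0,1) ab: {A,C,S}
  cell(1,2) ba: {S}
  cell(2,3) aa: ∅
  cell(3,4) ad: ∅
  cell(0,2) aba: ∅
  cell(1,3) baa: ∅
  cell(2,4) aad: ∅
  cell(0,3) abaa: ∅
  cell(1,4) baad: ∅
  cell(0,4) abaad: ∅

S ∉ T[0,4] ⇒ NO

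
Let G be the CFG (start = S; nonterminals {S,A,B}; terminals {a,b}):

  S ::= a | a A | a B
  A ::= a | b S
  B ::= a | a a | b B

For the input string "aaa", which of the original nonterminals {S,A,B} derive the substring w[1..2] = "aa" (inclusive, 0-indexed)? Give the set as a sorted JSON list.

CNF form of G:
  S -> T1 A | T1 B | a
  A -> T0 S | a
  B -> T0 B | T1 T1 | a
  T0 -> b
  T1 -> a

CYK table (by increasing span), restricted to cells inside w[1..2]:
  [1..1]={A,B,S,T1}  "a"  orig:{A,B,S}
  [2..2]={A,B,S,T1}  "a"  orig:{A,B,S}
  [1..2]={B,S}  "aa"

Original NTs in T[1,2] deriving "aa": ["B", "S"]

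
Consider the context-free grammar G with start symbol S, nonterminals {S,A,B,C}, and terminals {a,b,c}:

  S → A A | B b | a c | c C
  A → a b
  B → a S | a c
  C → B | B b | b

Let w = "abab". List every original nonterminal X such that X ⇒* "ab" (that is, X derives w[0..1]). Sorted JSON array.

Convert to CNF:
  S -> A A | B T1 | T0 T2 | T2 C
  A -> T0 T1
  B -> T0 S | T0 T2
  C -> B T1 | T0 S | T0 T2 | b
  T0 -> a
  T1 -> b
  T2 -> c

Fill CYK table bottom-up (cells [i..j] with 0 ≤ i ≤ j ≤ 1 only):
  [0..0]={T0}  "a"  orig:{}
  [1..1]={C,T1}  "b"  orig:{C}
  [0..1]={A}  "ab"

Original NTs in T[0,1] deriving "ab": ["A"]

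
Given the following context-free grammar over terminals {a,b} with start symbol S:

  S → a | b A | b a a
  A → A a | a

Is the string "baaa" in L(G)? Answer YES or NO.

Convert to CNF:
  S -> T1 A | T1 X2 | a
  A -> A T0 | a
  T0 -> a
  T1 -> b
  X2 -> T0 T0

CYK fill:
  [0..0]={T1}  "b"  orig:{}
  [1..1]={A,S,T0}  "a"  orig:{A,S}
  [2..2]={A,S,T0}  "a"  orig:{A,S}
  [3..3]={A,S,T0}  "a"  orig:{A,S}
  [0..1]={S}  "ba"
  [1..2]={A,X2}  "aa"  orig:{A}
  [2..3]={A,X2}  "aa"  orig:{A}
  [0..2]={S}  "baa"
  [1..3]={A}  "aaa"
  [0..3]={S}  "baaa"

S ∈ T[0,3] ⇒ YES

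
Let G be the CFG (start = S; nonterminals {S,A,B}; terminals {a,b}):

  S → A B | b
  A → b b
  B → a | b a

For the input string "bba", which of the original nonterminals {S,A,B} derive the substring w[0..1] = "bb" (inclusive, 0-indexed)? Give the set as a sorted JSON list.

CNF form of G:
  S -> A B | b
  A -> T0 T0
  B -> T0 T1 | a
  T0 -> b
  T1 -> a

CYK table (by increasing span), restricted to cells inside w[0..1]:
  cell(0,0) b: {S,T0}  orig:{S}
  cell(1,1) b: {S,T0}  orig:{S}
  cell(0,1) bb: {A}

Original NTs in T[0,1] deriving "bb": ["A"]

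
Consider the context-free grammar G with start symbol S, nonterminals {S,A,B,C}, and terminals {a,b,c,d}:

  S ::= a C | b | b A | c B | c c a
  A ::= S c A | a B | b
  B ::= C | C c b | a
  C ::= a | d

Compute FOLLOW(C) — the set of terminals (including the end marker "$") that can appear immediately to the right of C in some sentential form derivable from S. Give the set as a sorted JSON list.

Compute FIRST by fixpoint:
[1]
  A via A→a B: +{a}
  A via A→b: +{b}
  B via B→a: +{a}
  C via C→a: +{a}
  C via C→d: +{d}
  S via S→a C: +{a}
  S via S→b: +{b}
  S via S→c B: +{c}
  FIRST[S]={a,b,c}  FIRST[A]={a,b}  FIRST[B]={a}  FIRST[C]={a,d}
[2]
  A via A→S c A: +{c}
  B via B→C: +{d}
  FIRST[S]={a,b,c}  FIRST[A]={a,b,c}  FIRST[B]={a,d}  FIRST[C]={a,d}
[3] (no change)
  FIRST[S]={a,b,c}  FIRST[A]={a,b,c}  FIRST[B]={a,d}  FIRST[C]={a,d}

FOLLOW sets:
seed FOLLOW(S) with $
pass 1:
  A→S c A: FOLLOW(S) ⊇ FIRST(c) = {c}; new: +{c}
  B→C c b: FOLLOW(C) ⊇ FIRST(c) = {c}; new: +{c}
  S→a C: FOLLOW(C) ⊇ FOLLOW(S) ⊇ {$,c}; new: +{$}
  S→b A: FOLLOW(A) ⊇ FOLLOW(S) ⊇ {$,c}; new: +{$,c}
  S→c B: FOLLOW(B) ⊇ FOLLOW(S) ⊇ {$,c}; new: +{$,c}
  S: {$,c}  A: {$,c}  B: {$,c}  C: {$,c}
pass 2: done
  S: {$,c}  A: {$,c}  B: {$,c}  C: {$,c}

FOLLOW(C) = ["$", "c"]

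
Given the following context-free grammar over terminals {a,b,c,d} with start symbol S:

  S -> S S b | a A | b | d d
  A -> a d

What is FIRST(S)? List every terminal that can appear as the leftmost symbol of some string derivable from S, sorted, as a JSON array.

FIRST iteration:
pass 1:
  A via A→a d: +{a}
  S via S→a A: +{a}
  S via S→b: +{b}
  S via S→d d: +{d}
  FIRST[S]={a,b,d}  FIRST[A]={a}
pass 2: done
  FIRST[S]={a,b,d}  FIRST[A]={a}

FIRST(S) = ["a", "b", "d"]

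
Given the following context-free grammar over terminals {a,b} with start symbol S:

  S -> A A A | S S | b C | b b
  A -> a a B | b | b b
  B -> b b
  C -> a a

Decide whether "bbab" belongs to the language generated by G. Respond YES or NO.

CNF form of G:
  S -> A X3 | S S | T1 C | T1 T1
  A -> T0 X2 | T1 T1 | b
  B -> T1 T1
  C -> T0 T0
  T0 -> a
  T1 -> b
  X2 -> T0 B
  X3 -> A A

CYK fill:
  [0..0]={A,T1}  "b"  orig:{A}
  [1..1]={A,T1}  "b"  orig:{A}
  [2..2]={T0}  "a"  orig:{}
  [3..3]={A,T1}  "b"  orig:{A}
  [0..1]={A,B,S,X3}  "bb"  orig:{A,B,S}
  [1..2]=∅  "ba"
  [2..3]=∅  "ab"
  [0..2]=∅  "bba"
  [1..3]=∅  "bab"
  [0..3]=∅  "bbab"

S ∉ T[0,3] ⇒ NO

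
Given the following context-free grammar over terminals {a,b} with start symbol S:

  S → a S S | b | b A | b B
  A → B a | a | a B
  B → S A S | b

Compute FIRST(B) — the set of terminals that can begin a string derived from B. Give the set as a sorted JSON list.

Compute FIRST by fixpoint:
[1]
  A via A→a: +{a}
  B via B→b: +{b}
  S via S→a S S: +{a}
  S via S→b: +{b}
  FIRST[S]={a,b}  FIRST[A]={a}  FIRST[B]={b}
[2]
  A via A→B a: +{b}
  B via B→S A S: +{a}
  FIRST[S]={a,b}  FIRST[A]={a,b}  FIRST[B]={a,b}
[3] (no change)
  FIRST[S]={a,b}  FIRST[A]={a,b}  FIRST[B]={a,b}

FIRST(B) = ["a", "b"]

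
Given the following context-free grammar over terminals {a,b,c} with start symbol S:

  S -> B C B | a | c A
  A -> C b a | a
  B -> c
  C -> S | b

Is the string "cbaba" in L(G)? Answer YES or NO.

CNF form of G:
  S -> B X5 | T2 A | a
  A -> C X3 | a
  B -> c
  C -> B X4 | T2 A | a | b
  T0 -> b
  T1 -> a
  T2 -> c
  X3 -> T0 T1
  X4 -> C B
  X5 -> C B

CYK table (by increasing span):
  T[0,0] 'c' = {B,T2}  orig:{B}
  T[1,1] 'b' = {C,T0}  orig:{C}
  T[2,2] 'a' = {A,C,S,T1}  orig:{A,C,S}
  T[3,3] 'b' = {C,T0}  orig:{C}
  T[4,4] 'a' = {A,C,S,T1}  orig:{A,C,S}
  T[0,1] 'cb' = ∅
  T[1,2] 'ba' = {X3}  orig:{}
  T[2,3] 'ab' = ∅
  T[3,4] 'ba' = {X3}  orig:{}
  T[0,2] 'cba' = ∅
  T[1,3] 'bab' = ∅
  T[2,4] 'aba' = {A}
  T[0,3] 'cbab' = ∅
  T[1,4] 'baba' = ∅
  T[0,4] 'cbaba' = ∅

S ∉ T[0,4] ⇒ NO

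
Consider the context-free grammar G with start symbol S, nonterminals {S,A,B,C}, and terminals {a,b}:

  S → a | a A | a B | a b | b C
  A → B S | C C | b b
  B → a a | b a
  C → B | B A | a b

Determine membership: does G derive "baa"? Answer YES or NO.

CNF form of G:
  S -> T0 C | T1 A | T1 B | T1 T0 | a
  A -> B S | C C | T0 T0
  B -> T0 T1 | T1 T1
  C -> B A | T0 T1 | T1 T0 | T1 T1
  T0 -> b
  T1 -> a

CYK table (by increasing span):
  T[0,0] 'b' = {T0}  orig:{}
  T[1,1] 'a' = {S,T1}  orig:{S}
  T[2,2] 'a' = {S,T1}  orig:{S}
  T[0,1] 'ba' = {B,C}
  T[1,2] 'aa' = {B,C}
  T[0,2] 'baa' = {A,S}

S ∈ T[0,2] ⇒ YES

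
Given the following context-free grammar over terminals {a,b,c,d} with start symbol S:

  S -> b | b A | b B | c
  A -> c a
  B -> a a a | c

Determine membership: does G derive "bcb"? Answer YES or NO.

CNF form of G:
  S -> T2 A | T2 B | b | c
  A -> T0 T1
  B -> T1 X3 | c
  T0 -> c
  T1 -> a
  T2 -> b
  X3 -> T1 T1

CYK fill:
  T[0,0] 'b' = {S,T2}  orig:{S}
  T[1,1] 'c' = {B,S,T0}  orig:{B,S}
  T[2,2] 'b' = {S,T2}  orig:{S}
  T[0,1] 'bc' = {S}
  T[1,2] 'cb' = ∅
  T[0,2] 'bcb' = ∅

S ∉ T[0,2] ⇒ NO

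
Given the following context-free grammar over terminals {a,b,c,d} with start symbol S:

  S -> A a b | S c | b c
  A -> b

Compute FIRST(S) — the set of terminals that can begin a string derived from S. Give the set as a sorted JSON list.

FIRST iteration:
pass 1:
  A via A→b: +{b}
  S via S→A a b: +{b}
  S: {b}  A: {b}
pass 2: done
  S: {b}  A: {b}

FIRST(S) = ["b"]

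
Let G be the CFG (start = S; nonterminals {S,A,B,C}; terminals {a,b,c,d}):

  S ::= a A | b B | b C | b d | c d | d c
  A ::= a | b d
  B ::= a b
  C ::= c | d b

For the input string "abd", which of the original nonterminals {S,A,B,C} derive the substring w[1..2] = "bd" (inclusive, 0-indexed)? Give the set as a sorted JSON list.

Convert to CNF:
  S -> T0 B | T0 C | T0 T1 | T1 T3 | T2 A | T3 T1
  A -> T0 T1 | a
  B -> T2 T0
  C -> T1 T0 | c
  T0 -> b
  T1 -> d
  T2 -> a
  T3 -> c

CYK table (by increasing span), restricted to cells inside w[1..2]:
  [1..1]={T0}  "b"  orig:{}
  [2..2]={T1}  "d"  orig:{}
  [1..2]={A,S}  "bd"

Original NTs in T[1,2] deriving "bd": ["A", "S"]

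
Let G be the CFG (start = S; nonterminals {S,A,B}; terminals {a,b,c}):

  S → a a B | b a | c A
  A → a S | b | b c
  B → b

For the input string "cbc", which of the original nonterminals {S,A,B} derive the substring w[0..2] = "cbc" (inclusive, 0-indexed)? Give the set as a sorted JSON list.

CNF form of G:
  S -> T0 X3 | T1 T0 | T2 A
  A -> T0 S | T1 T2 | b
  B -> b
  T0 -> a
  T1 -> b
  T2 -> c
  X3 -> T0 B

Fill CYK table bottom-up — only the sub-triangle for w[0..2]:
  T[0,0] 'c' = {T2}  orig:{}
  T[1,1] 'b' = {A,B,T1}  orig:{A,B}
  T[2,2] 'c' = {T2}  orig:{}
  T[0,1] 'cb' = {S}
  T[1,2] 'bc' = {A}
  T[0,2] 'cbc' = {S}

Original NTs in T[0,2] deriving "cbc": ["S"]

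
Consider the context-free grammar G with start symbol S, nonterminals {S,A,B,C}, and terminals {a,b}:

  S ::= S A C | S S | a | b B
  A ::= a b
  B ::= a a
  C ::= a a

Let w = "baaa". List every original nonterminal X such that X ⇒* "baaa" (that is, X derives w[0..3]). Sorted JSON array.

Convert to CNF:
  S -> S S | S X2 | T1 B | a
  A -> T0 T1
  B -> T0 T0
  C -> T0 T0
  T0 -> a
  T1 -> b
  X2 -> A C

CYK fill (cells [i..j] with 0 ≤ i ≤ j ≤ 3 only):
  cell(0,0) b: {T1}  orig:{}
  cell(1,1) a: {S,T0}  orig:{S}
  cell(2,2) a: {S,T0}  orig:{S}
  cell(3,3) a: {S,T0}  orig:{S}
  cell(0,1) ba: ∅
  cell(1,2) aa: {B,C,S}
  cell(2,3) aa: {B,C,S}
  cell(0,2) baa: {S}
  cell(1,3) aaa: {S}
  cell(0,3) baaa: {S}

Original NTs in T[0,3] deriving "baaa": ["S"]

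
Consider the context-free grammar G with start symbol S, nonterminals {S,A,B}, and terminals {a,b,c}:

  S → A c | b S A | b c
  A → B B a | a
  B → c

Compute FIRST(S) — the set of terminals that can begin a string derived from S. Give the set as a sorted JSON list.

Compute FIRST by fixpoint:
pass 1:
  A via A→a: +{a}
  B via B→c: +{c}
  S via S→A c: +{a}
  S via S→b S A: +{b}
  S: {a,b}  A: {a}  B: {c}
pass 2:
  A via A→B B a: +{c}
  S via S→A c: +{c}
  S: {a,b,c}  A: {a,c}  B: {c}
pass 3: done
  S: {a,b,c}  A: {a,c}  B: {c}

FIRST(S) = ["a", "b", "c"]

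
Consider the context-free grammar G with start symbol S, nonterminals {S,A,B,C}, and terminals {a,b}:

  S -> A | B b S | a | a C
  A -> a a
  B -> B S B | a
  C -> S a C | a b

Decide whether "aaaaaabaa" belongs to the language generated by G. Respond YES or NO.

Convert to CNF:
  S -> B X4 | T0 C | T0 T0 | a
  A -> T0 T0
  B -> B X2 | a
  C -> S X3 | T0 T1
  T0 -> a
  T1 -> b
  X2 -> S B
  X3 -> T0 C
  X4 -> T1 S

CYK table (by increasing span):
  [0..0]={B,S,T0}  "a"  orig:{B,S}
  [1..1]={B,S,T0}  "a"  orig:{B,S}
  [2..2]={B,S,T0}  "a"  orig:{B,S}
  [3..3]={B,S,T0}  "a"  orig:{B,S}
  [4..4]={B,S,T0}  "a"  orig:{B,S}
  [5..5]={B,S,T0}  "a"  orig:{B,S}
  [6..6]={T1}  "b"  orig:{}
  [7..7]={B,S,T0}  "a"  orig:{B,S}
  [8..8]={B,S,T0}  "a"  orig:{B,S}
  [0..1]={A,S,X2}  "aa"  orig:{A,S}
  [1..2]={A,S,X2}  "aa"  orig:{A,S}
  [2..3]={A,S,X2}  "aa"  orig:{A,S}
  [3..4]={A,S,X2}  "aa"  orig:{A,S}
  [4..5]={A,S,X2}  "aa"  orig:{A,S}
  [5..6]={C}  "ab"
  [6..7]={X4}  "ba"  orig:{}
  [7..8]={A,S,X2}  "aa"  orig:{A,S}
  [0..2]={B,X2}  "aaa"  orig:{B}
  [1..3]={B,X2}  "aaa"  orig:{B}
  [2..4]={B,X2}  "aaa"  orig:{B}
  [3..5]={B,X2}  "aaa"  orig:{B}
  [4..6]={S,X3}  "aab"  orig:{S}
  [5..7]={S}  "aba"
  [6..8]={X4}  "baa"  orig:{}
  [0..3]={B,X2}  "aaaa"  orig:{B}
  [1..4]={B,X2}  "aaaa"  orig:{B}
  [2..5]={B,X2}  "aaaa"  orig:{B}
  [3..6]={C}  "aaab"
  [4..7]={X2}  "aaba"  orig:{}
  [5..8]={S,X2}  "abaa"  orig:{S}
  [0..4]={B,X2}  "aaaaa"  orig:{B}
  [1..5]={B,X2}  "aaaaa"  orig:{B}
  [2..6]={C,S,X3}  "aaaab"  orig:{C,S}
  [3..7]={B,S}  "aaaba"
  [4..8]={B}  "aabaa"
  [0..5]={B,X2}  "aaaaaa"  orig:{B}
  [1..6]={C,S,X3}  "aaaaab"  orig:{C,S}
  [2..7]={S,X2}  "aaaaba"  orig:{S}
  [3..8]={S,X2}  "aaabaa"  orig:{S}
  [0..6]={C,S,X3}  "aaaaaab"  orig:{C,S}
  [1..7]={B,S,X2}  "aaaaaba"  orig:{B,S}
  [2..8]={B,S,X2}  "aaaabaa"  orig:{B,S}
  [0..7]={B,S,X2}  "aaaaaaba"  orig:{B,S}
  [1..8]={B,S,X2}  "aaaaabaa"  orig:{B,S}
  [0..8]={B,S,X2}  "aaaaaabaa"  orig:{B,S}

S ∈ T[0,8] ⇒ YES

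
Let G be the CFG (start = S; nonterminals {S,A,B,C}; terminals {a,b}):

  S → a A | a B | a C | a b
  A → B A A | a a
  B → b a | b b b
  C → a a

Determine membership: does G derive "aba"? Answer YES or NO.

Convert to CNF:
  S -> T0 A | T0 B | T0 C | T0 T1
  A -> B X2 | T0 T0
  B -> T1 T0 | T1 X3
  C -> T0 T0
  T0 -> a
  T1 -> b
  X2 -> A A
  X3 -> T1 T1

CYK table (by increasing span):
  cell(0,0) a: {T0}  orig:{}
  cell(1,1) b: {T1}  orig:{}
  cell(2,2) a: {T0}  orig:{}
  cell(0,1) ab: {S}
  cell(1,2) ba: {B}
  cell(0,2) aba: {S}

S ∈ T[0,2] ⇒ YES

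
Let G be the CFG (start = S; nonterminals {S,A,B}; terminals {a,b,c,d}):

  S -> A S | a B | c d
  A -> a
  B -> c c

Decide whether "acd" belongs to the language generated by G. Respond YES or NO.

CNF form of G:
  S -> A S | T0 T2 | T1 B
  A -> a
  B -> T0 T0
  T0 -> c
  T1 -> a
  T2 -> d

CYK fill:
  [0..0]={A,T1}  "a"  orig:{A}
  [1..1]={T0}  "c"  orig:{}
  [2..2]={T2}  "d"  orig:{}
  [0..1]=∅  "ac"
  [1..2]={S}  "cd"
  [0..2]={S}  "acd"

S ∈ T[0,2] ⇒ YES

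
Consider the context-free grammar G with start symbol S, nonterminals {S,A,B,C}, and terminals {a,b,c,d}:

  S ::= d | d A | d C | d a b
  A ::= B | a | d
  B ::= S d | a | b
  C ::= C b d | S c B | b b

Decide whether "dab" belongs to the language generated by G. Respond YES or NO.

CNF form of G:
  S -> T0 A | T0 C | T0 X6 | d
  A -> S T0 | a | b | d
  B -> S T0 | a | b
  C -> C X4 | S X5 | T1 T1
  T0 -> d
  T1 -> b
  T2 -> c
  T3 -> a
  X4 -> T1 T0
  X5 -> T2 B
  X6 -> T3 T1

Fill CYK table bottom-up:
  [0..0]={A,S,T0}  "d"  orig:{A,S}
  [1..1]={A,B,T3}  "a"  orig:{A,B}
  [2..2]={A,B,T1}  "b"  orig:{A,B}
  [0..1]={S}  "da"
  [1..2]={X6}  "ab"  orig:{}
  [0..2]={S}  "dab"

S ∈ T[0,2] ⇒ YES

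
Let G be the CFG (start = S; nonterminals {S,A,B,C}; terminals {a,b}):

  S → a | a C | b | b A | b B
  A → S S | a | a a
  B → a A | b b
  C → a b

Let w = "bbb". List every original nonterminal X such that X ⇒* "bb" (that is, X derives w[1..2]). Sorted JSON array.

Convert to CNF:
  S -> T0 C | T1 A | T1 B | a | b
  A -> S S | T0 T0 | a
  B -> T0 A | T1 T1
  C -> T0 T1
  T0 -> a
  T1 -> b

Fill CYK table bottom-up (cells [i..j] with 1 ≤ i ≤ j ≤ 2 only):
  [1..1]={S,T1}  "b"  orig:{S}
  [2..2]={S,T1}  "b"  orig:{S}
  [1..2]={A,B}  "bb"

Original NTs in T[1,2] deriving "bb": ["A", "B"]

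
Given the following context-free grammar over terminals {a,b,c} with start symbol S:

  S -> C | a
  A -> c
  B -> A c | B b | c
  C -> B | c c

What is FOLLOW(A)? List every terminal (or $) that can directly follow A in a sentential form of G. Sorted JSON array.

FIRST iteration:
iter 1:
  A via A→c: +{c}
  B via B→A c: +{c}
  C via C→B: +{c}
  S via S→C: +{c}
  S via S→a: +{a}
  FIRST[S]={a,c}  FIRST[A]={c}  FIRST[B]={c}  FIRST[C]={c}
iter 2: (stable)
  FIRST[S]={a,c}  FIRST[A]={c}  FIRST[B]={c}  FIRST[C]={c}

FOLLOW sets:
initialize: $ ∈ FOLLOW(S)
iter 1:
  B→A c: FOLLOW(A) ⊇ FIRST(c) = {c}; new: +{c}
  B→B b: FOLLOW(B) ⊇ FIRST(b) = {b}; new: +{b}
  S→C: FOLLOW(C) ⊇ FOLLOW(S) ⊇ {$}; new: +{$}
  FOLLOW(S)={$}  FOLLOW(A)={c}  FOLLOW(B)={b}  FOLLOW(C)={$}
iter 2:
  C→B: FOLLOW(B) ⊇ FOLLOW(C) ⊇ {$}; new: +{$}
  FOLLOW(S)={$}  FOLLOW(A)={c}  FOLLOW(B)={$,b}  FOLLOW(C)={$}
iter 3: (no change)
  FOLLOW(S)={$}  FOLLOW(A)={c}  FOLLOW(B)={$,b}  FOLLOW(C)={$}

FOLLOW(A) = ["c"]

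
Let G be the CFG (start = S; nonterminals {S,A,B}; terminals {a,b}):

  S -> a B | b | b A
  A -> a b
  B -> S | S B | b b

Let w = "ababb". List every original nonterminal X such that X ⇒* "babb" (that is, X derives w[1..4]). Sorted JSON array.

CNF form of G:
  S -> T0 B | T1 A | b
  A -> T0 T1
  B -> S B | T0 B | T1 A | T1 T1 | b
  T0 -> a
  T1 -> b

Fill CYK table bottom-up, restricted to cells inside w[1..4]:
  [1..1]={B,S,T1}  "b"  orig:{B,S}
  [2..2]={T0}  "a"  orig:{}
  [3..3]={B,S,T1}  "b"  orig:{B,S}
  [4..4]={B,S,T1}  "b"  orig:{B,S}
  [1..2]=∅  "ba"
  [2..3]={A,B,S}  "ab"
  [3..4]={B}  "bb"
  [1..3]={B,S}  "bab"
  [2..4]={B,S}  "abb"
  [1..4]={B}  "babb"

Original NTs in T[1,4] deriving "babb": ["B"]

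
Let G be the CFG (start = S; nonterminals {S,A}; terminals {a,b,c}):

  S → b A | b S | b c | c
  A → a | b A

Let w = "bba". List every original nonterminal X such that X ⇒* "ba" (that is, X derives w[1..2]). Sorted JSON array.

CNF form of G:
  S -> T0 A | T0 S | T0 T1 | c
  A -> T0 A | a
  T0 -> b
  T1 -> c

CYK table (by increasing span), restricted to cells inside w[1..2]:
  cell(1,1) b: {T0}  orig:{}
  cell(2,2) a: {A}
  cell(1,2) ba: {A,S}

Original NTs in T[1,2] deriving "ba": ["A", "S"]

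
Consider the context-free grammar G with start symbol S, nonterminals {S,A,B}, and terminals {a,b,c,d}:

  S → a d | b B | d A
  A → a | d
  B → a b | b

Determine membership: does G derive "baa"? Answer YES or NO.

CNF form of G:
  S -> T0 T2 | T1 B | T2 A
  A -> a | d
  B -> T0 T1 | b
  T0 -> a
  T1 -> b
  T2 -> d

CYK fill:
  [0..0]={B,T1}  "b"  orig:{B}
  [1..1]={A,T0}  "a"  orig:{A}
  [2..2]={A,T0}  "a"  orig:{A}
  [0..1]=∅  "ba"
  [1..2]=∅  "aa"
  [0..2]=∅  "baa"

S ∉ T[0,2] ⇒ NO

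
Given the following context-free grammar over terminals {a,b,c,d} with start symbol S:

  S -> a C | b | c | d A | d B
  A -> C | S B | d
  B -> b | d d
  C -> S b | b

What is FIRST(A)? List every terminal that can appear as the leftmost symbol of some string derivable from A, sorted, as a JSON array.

FIRST sets, iterate to fixpoint:
pass 1:
  A via A→d: +{d}
  B via B→b: +{b}
  B via B→d d: +{d}
  C via C→b: +{b}
  S via S→a C: +{a}
  S via S→b: +{b}
  S via S→c: +{c}
  S via S→d A: +{d}
  FIRST[S]={a,b,c,d}  FIRST[A]={d}  FIRST[B]={b,d}  FIRST[C]={b}
pass 2:
  A via A→C: +{b}
  A via A→S B: +{a,c}
  C via C→S b: +{a,c,d}
  FIRST[S]={a,b,c,d}  FIRST[A]={a,b,c,d}  FIRST[B]={b,d}  FIRST[C]={a,b,c,d}
pass 3: — fixpoint
  FIRST[S]={a,b,c,d}  FIRST[A]={a,b,c,d}  FIRST[B]={b,d}  FIRST[C]={a,b,c,d}

FIRST(A) = ["a", "b", "c", "d"]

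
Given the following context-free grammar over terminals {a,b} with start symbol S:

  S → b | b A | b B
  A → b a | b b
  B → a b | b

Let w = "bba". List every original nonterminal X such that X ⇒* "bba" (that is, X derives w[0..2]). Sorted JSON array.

CNF form of G:
  S -> T0 A | T0 B | b
  A -> T0 T0 | T0 T1
  B -> T1 T0 | b
  T0 -> b
  T1 -> a

CYK fill (cells [i..j] with 0 ≤ i ≤ j ≤ 2 only):
  [0..0]={B,S,T0}  "b"  orig:{B,S}
  [1..1]={B,S,T0}  "b"  orig:{B,S}
  [2..2]={T1}  "a"  orig:{}
  [0..1]={A,S}  "bb"
  [1..2]={A}  "ba"
  [0..2]={S}  "bba"

Original NTs in T[0,2] deriving "bba": ["S"]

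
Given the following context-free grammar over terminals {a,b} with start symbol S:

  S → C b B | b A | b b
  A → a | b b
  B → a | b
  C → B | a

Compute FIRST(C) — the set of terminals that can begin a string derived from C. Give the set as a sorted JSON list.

Compute FIRST by fixpoint:
round 1:
  A via A→a: +{a}
  A via A→b b: +{b}
  B via B→a: +{a}
  B via B→b: +{b}
  C via C→B: +{a,b}
  S via S→C b B: +{a,b}
  S: {a,b}  A: {a,b}  B: {a,b}  C: {a,b}
round 2: (no change)
  S: {a,b}  A: {a,b}  B: {a,b}  C: {a,b}

FIRST(C) = ["a", "b"]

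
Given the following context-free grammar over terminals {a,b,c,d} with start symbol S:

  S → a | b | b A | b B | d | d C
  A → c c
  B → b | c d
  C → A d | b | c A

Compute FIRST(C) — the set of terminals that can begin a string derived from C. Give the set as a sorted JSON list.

FIRST iteration:
pass 1:
  A via A→c c: +{c}
  B via B→b: +{b}
  B via B→c d: +{c}
  C via C→A d: +{c}
  C via C→b: +{b}
  S via S→a: +{a}
  S via S→b: +{b}
  S via S→d: +{d}
  FIRST[S]={a,b,d}  FIRST[A]={c}  FIRST[B]={b,c}  FIRST[C]={b,c}
pass 2: — fixpoint
  FIRST[S]={a,b,d}  FIRST[A]={c}  FIRST[B]={b,c}  FIRST[C]={b,c}

FIRST(C) = ["b", "c"]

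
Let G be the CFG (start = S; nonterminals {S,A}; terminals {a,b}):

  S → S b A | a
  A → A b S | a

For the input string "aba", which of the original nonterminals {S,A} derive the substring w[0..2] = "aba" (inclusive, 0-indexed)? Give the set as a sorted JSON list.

CNF form of G:
  S -> S X2 | a
  A -> A X1 | a
  T0 -> b
  X1 -> T0 S
  X2 -> T0 A

Fill CYK table bottom-up, restricted to cells inside w[0..2]:
  T[0,0] 'a' = {A,S}
  T[1,1] 'b' = {T0}  orig:{}
  T[2,2] 'a' = {A,S}
  T[0,1] 'ab' = ∅
  T[1,2] 'ba' = {X1,X2}  orig:{}
  T[0,2] 'aba' = {A,S}

Original NTs in T[0,2] deriving "aba": ["A", "S"]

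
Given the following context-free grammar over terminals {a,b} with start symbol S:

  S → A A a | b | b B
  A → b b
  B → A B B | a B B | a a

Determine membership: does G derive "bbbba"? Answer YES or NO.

CNF form of G:
  S -> A X4 | T0 B | b
  A -> T0 T0
  B -> A X2 | T1 T1 | T1 X3
  T0 -> b
  T1 -> a
  X2 -> B B
  X3 -> B B
  X4 -> A T1

CYK table (by increasing span):
  T[0,0] 'b' = {S,T0}  orig:{S}
  T[1,1] 'b' = {S,T0}  orig:{S}
  T[2,2] 'b' = {S,T0}  orig:{S}
  T[3,3] 'b' = {S,T0}  orig:{S}
  T[4,4] 'a' = {T1}  orig:{}
  T[0,1] 'bb' = {A}
  T[1,2] 'bb' = {A}
  T[2,3] 'bb' = {A}
  T[3,4] 'ba' = ∅
  T[0,2] 'bbb' = ∅
  T[1,3] 'bbb' = ∅
  T[2,4] 'bba' = {X4}  orig:{}
  T[0,3] 'bbbb' = ∅
  T[1,4] 'bbba' = ∅
  T[0,4] 'bbbba' = {S}

S ∈ T[0,4] ⇒ YES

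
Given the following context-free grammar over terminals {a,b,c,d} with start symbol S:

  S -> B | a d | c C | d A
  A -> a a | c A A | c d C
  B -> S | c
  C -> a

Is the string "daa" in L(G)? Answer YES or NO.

CNF form of G:
  S -> T0 T2 | T1 C | T2 A | c
  A -> T0 T0 | T1 X3 | T1 X4
  B -> T0 T2 | T1 C | T2 A | c
  C -> a
  T0 -> a
  T1 -> c
  T2 -> d
  X3 -> A A
  X4 -> T2 C

CYK fill:
  T[0,0] 'd' = {T2}  orig:{}
  T[1,1] 'a' = {C,T0}  orig:{C}
  T[2,2] 'a' = {C,T0}  orig:{C}
  T[0,1] 'da' = {X4}  orig:{}
  T[1,2] 'aa' = {A}
  T[0,2] 'daa' = {B,S}

S ∈ T[0,2] ⇒ YES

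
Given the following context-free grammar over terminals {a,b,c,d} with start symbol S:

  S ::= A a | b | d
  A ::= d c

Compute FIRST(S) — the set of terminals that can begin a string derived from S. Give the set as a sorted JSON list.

FIRST iteration:
round 1:
  A via A→d c: +{d}
  S via S→A a: +{d}
  S via S→b: +{b}
  S: {b,d}  A: {d}
round 2: done
  S: {b,d}  A: {d}

FIRST(S) = ["b", "d"]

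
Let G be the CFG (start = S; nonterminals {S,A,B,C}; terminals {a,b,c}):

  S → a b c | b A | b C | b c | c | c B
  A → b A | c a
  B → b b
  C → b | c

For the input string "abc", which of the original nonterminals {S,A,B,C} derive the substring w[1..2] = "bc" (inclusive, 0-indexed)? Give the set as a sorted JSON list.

Convert to CNF:
  S -> T0 A | T0 C | T0 T1 | T1 B | T2 X3 | c
  A -> T0 A | T1 T2
  B -> T0 T0
  C -> b | c
  T0 -> b
  T1 -> c
  T2 -> a
  X3 -> T0 T1

Fill CYK table bottom-up (cells [i..j] with 1 ≤ i ≤ j ≤ 2 only):
  cell(1,1) b: {C,T0}  orig:{C}
  cell(2,2) c: {C,S,T1}  orig:{C,S}
  cell(1,2) bc: {S,X3}  orig:{S}

Original NTs in T[1,2] deriving "bc": ["S"]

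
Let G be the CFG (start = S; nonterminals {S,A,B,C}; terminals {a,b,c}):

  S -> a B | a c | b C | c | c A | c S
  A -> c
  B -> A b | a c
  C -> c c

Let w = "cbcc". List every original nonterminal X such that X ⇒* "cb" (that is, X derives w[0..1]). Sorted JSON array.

Convert to CNF:
  S -> T0 C | T1 B | T1 T2 | T2 A | T2 S | c
  A -> c
  B -> A T0 | T1 T2
  C -> T2 T2
  T0 -> b
  T1 -> a
  T2 -> c

CYK fill — only the sub-triangle for w[0..1]:
  T[0,0] 'c' = {A,S,T2}  orig:{A,S}
  T[1,1] 'b' = {T0}  orig:{}
  T[0,1] 'cb' = {B}

Original NTs in T[0,1] deriving "cb": ["B"]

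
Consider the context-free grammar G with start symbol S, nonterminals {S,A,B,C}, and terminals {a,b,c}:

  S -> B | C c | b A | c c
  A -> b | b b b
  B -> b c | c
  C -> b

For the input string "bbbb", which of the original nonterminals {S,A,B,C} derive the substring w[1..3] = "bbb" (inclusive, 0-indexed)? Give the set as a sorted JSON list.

CNF form of G:
  S -> C T1 | T0 A | T0 T1 | T1 T1 | c
  A -> T0 X2 | b
  B -> T0 T1 | c
  C -> b
  T0 -> b
  T1 -> c
  X2 -> T0 T0

CYK table (by increasing span), restricted to cells inside w[1..3]:
  cell(1,1) b: {A,C,T0}  orig:{A,C}
  cell(2,2) b: {A,C,T0}  orig:{A,C}
  cell(3,3) b: {A,C,T0}  orig:{A,C}
  cell(1,2) bb: {S,X2}  orig:{S}
  cell(2,3) bb: {S,X2}  orig:{S}
  cell(1,3) bbb: {A}

Original NTs in T[1,3] deriving "bbb": ["A"]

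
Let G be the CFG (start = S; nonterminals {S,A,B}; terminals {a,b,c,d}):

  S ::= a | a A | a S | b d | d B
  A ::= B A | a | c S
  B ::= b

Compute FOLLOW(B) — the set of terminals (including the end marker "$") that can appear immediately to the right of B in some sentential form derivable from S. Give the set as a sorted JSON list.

FIRST sets, iterate to fixpoint:
round 1:
  A via A→a: +{a}
  A via A→c S: +{c}
  B via B→b: +{b}
  S via S→a: +{a}
  S via S→b d: +{b}
  S via S→d B: +{d}
  FIRST(S)={a,b,d}  FIRST(A)={a,c}  FIRST(B)={b}
round 2:
  A via A→B A: +{b}
  FIRST(S)={a,b,d}  FIRST(A)={a,b,c}  FIRST(B)={b}
round 3: — fixpoint
  FIRST(S)={a,b,d}  FIRST(A)={a,b,c}  FIRST(B)={b}

Compute FOLLOW by fixpoint:
initialize: $ ∈ FOLLOW(S)
pass 1:
  A→B A: FOLLOW(B) ⊇ FIRST(A) = {a,b,c}; new: +{a,b,c}
  S→a A: FOLLOW(A) ⊇ FOLLOW(S) ⊇ {$}; new: +{$}
  S→d B: FOLLOW(B) ⊇ FOLLOW(S) ⊇ {$}; new: +{$}
  FOLLOW(S)={$}  FOLLOW(A)={$}  FOLLOW(B)={$,a,b,c}
pass 2: (no change)
  FOLLOW(S)={$}  FOLLOW(A)={$}  FOLLOW(B)={$,a,b,c}

FOLLOW(B) = ["$", "a", "b", "c"]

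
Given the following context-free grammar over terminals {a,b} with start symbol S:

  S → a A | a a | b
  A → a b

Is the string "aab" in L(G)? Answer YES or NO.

CNF form of G:
  S -> T0 A | T0 T0 | b
  A -> T0 T1
  T0 -> a
  T1 -> b

CYK table (by increasing span):
  T[0,0] 'a' = {T0}  orig:{}
  T[1,1] 'a' = {T0}  orig:{}
  T[2,2] 'b' = {S,T1}  orig:{S}
  T[0,1] 'aa' = {S}
  T[1,2] 'ab' = {A}
  T[0,2] 'aab' = {S}

S ∈ T[0,2] ⇒ YES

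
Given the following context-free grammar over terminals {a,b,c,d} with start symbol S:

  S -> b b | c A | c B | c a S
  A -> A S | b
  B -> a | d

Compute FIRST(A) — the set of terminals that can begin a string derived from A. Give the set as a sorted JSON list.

Compute FIRST by fixpoint:
pass 1:
  A via A→b: +{b}
  B via B→a: +{a}
  B via B→d: +{d}
  S via S→b b: +{b}
  S via S→c A: +{c}
  FIRST[S]={b,c}  FIRST[A]={b}  FIRST[B]={a,d}
pass 2: (no change)
  FIRST[S]={b,c}  FIRST[A]={b}  FIRST[B]={a,d}

FIRST(A) = ["b"]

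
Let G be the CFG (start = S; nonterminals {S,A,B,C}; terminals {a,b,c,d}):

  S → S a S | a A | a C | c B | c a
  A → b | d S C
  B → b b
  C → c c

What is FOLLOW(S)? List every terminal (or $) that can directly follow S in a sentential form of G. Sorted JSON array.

FIRST iteration:
round 1:
  A via A→b: +{b}
  A via A→d S C: +{d}
  B via B→b b: +{b}
  C via C→c c: +{c}
  S via S→a A: +{a}
  S via S→c B: +{c}
  FIRST[S]={a,c}  FIRST[A]={b,d}  FIRST[B]={b}  FIRST[C]={c}
round 2: — fixpoint
  FIRST[S]={a,c}  FIRST[A]={b,d}  FIRST[B]={b}  FIRST[C]={c}

FOLLOW iteration:
seed FOLLOW(S) with $
iter 1:
  A→d S C: FOLLOW(S) ⊇ FIRST(C) = {c}; new: +{c}
  S→S a S: FOLLOW(S) ⊇ FIRST(a) = {a}; new: +{a}
  S→a A: FOLLOW(A) ⊇ FOLLOW(S) ⊇ {$,a,c}; new: +{$,a,c}
  S→a C: FOLLOW(C) ⊇ FOLLOW(S) ⊇ {$,a,c}; new: +{$,a,c}
  S→c B: FOLLOW(B) ⊇ FOLLOW(S) ⊇ {$,a,c}; new: +{$,a,c}
  S: {$,a,c}  A: {$,a,c}  B: {$,a,c}  C: {$,a,c}
iter 2: (stable)
  S: {$,a,c}  A: {$,a,c}  B: {$,a,c}  C: {$,a,c}

FOLLOW(S) = ["$", "a", "c"]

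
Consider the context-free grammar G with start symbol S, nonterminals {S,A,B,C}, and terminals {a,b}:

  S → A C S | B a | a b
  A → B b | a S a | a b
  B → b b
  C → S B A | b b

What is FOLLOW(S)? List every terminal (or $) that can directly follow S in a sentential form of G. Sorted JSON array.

Compute FIRST by fixpoint:
round 1:
  A via A→a S a: +{a}
  B via B→b b: +{b}
  C via C→b b: +{b}
  S via S→A C S: +{a}
  S via S→B a: +{b}
  S: {a,b}  A: {a}  B: {b}  C: {b}
round 2:
  A via A→B b: +{b}
  C via C→S B A: +{a}
  S: {a,b}  A: {a,b}  B: {b}  C: {a,b}
round 3: done
  S: {a,b}  A: {a,b}  B: {b}  C: {a,b}

Compute FOLLOW by fixpoint:
initialize: $ ∈ FOLLOW(S)
iter 1:
  A→B b: FOLLOW(B) ⊇ FIRST(b) = {b}; new: +{b}
  A→a S a: FOLLOW(S) ⊇ FIRST(a) = {a}; new: +{a}
  C→S B A: FOLLOW(S) ⊇ FIRST(B) = {b}; new: +{b}
  C→S B A: FOLLOW(B) ⊇ FIRST(A) = {a,b}; new: +{a}
  S→A C S: FOLLOW(A) ⊇ FIRST(C) = {a,b}; new: +{a,b}
  S→A C S: FOLLOW(C) ⊇ FIRST(S) = {a,b}; new: +{a,b}
  S: {$,a,b}  A: {a,b}  B: {a,b}  C: {a,b}
iter 2: — fixpoint
  S: {$,a,b}  A: {a,b}  B: {a,b}  C: {a,b}

FOLLOW(S) = ["$", "a", "b"]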